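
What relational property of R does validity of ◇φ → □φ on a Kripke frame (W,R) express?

partial functionality: ∀x ∀y ∀z (Rxy ∧ Rxz → y = z)

Suppose ◇φ→□φ is valid. Take Rxy, Rxz and set V(φ)={y}. Then ◇φ at x, so □φ at x, so φ at z, i.e. z=y.
The converse is a direct semantic check.
Frame condition: ∀x ∀y ∀z (Rxy ∧ Rxz → y = z).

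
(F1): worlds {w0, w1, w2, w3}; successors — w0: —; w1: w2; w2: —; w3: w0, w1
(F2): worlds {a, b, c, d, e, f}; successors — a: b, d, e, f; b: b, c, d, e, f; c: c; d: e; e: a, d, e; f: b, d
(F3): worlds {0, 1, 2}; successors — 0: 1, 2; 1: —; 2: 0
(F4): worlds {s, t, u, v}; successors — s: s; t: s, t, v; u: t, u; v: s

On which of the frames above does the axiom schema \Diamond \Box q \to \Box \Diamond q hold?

Frame correspondent (Sahlqvist): \forall x \forall y \forall z (Rxy \wedge Rxz \to \exists w (Ryw \wedge Rzw)) — i.e. convergence.
(F1): fails — Rw1w2 and Rw1w2 but w2 and w2 have no common successor.
(F2): fails — Rad and Raf but d and f have no common successor.
(F3): fails — R01 and R01 but 1 and 1 have no common successor.
(F4): condition met.

(F4)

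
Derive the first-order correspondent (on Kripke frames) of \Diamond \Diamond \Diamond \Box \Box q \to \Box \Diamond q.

This is a Sahlqvist (Geach-type) schema ◇^3□^2q → □^1◇^1q.
First-order correspondent: \forall x \forall y \forall z ((x R^3 y \wedge xRz) \to \exists w (y R^2 w \wedge zRw)).

\forall x \forall y \forall z ((x R^3 y \wedge xRz) \to \exists w (y R^2 w \wedge zRw))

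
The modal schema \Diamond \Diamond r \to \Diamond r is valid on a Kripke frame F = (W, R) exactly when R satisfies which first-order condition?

transitivity: \forall x \forall y \forall z (Rxy \wedge Ryz \to Rxz)

This schema is equivalent to the 4 axiom □r → □□r.
It corresponds to transitivity: \forall x \forall y \forall z (Rxy \wedge Ryz \to Rxz).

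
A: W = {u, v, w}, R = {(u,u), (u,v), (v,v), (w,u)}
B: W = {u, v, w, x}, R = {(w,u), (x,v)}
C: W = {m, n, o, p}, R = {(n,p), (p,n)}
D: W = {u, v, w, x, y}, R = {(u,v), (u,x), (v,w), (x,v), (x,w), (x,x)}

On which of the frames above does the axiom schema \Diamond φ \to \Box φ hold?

B, C

The schema corresponds to partial functionality: \forall x \forall y \forall z (Rxy \wedge Rxz \to y = z).
A: fails — u sees both u and v.
B: satisfies the condition.
C: satisfies the condition.
D: fails — u sees both v and x.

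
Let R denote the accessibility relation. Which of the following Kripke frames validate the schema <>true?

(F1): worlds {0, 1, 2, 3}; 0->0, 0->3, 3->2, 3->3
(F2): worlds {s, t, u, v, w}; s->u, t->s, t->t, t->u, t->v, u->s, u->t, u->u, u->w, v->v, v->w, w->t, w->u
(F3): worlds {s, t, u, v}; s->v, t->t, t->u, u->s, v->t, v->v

The schema corresponds to seriality: forall x exists y Rxy.
(F1): fails — world 1 has no successor.
(F2): ✓.
(F3): ✓.

(F2), (F3)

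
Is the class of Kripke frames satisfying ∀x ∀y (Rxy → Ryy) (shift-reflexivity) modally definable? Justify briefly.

The condition is shift-reflexivity. A defining modal formula is □(□q → q).
Suppose □(□q→q) is valid. Take Rxy and set V(q)={w : Ryw}. Then at y, □q holds; since □(□q→q) at x, □q→q at y, so q at y, i.e. Ryy.

Yes — defined by □(□q → q)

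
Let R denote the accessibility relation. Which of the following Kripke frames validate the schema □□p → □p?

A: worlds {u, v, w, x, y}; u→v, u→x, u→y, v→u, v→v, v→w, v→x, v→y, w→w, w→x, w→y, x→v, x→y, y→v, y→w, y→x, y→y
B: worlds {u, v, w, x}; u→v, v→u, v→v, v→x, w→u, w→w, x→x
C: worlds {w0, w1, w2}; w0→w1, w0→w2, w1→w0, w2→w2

A, B

Frame correspondent (Sahlqvist): ∀x ∀y (Rxy → ∃z (Rxz ∧ Rzy)) — i.e. density.
A: condition met.
B: condition met.
C: fails — Rw0w1 but no z with Rw0z and Rzw1.
Valid on: A, B.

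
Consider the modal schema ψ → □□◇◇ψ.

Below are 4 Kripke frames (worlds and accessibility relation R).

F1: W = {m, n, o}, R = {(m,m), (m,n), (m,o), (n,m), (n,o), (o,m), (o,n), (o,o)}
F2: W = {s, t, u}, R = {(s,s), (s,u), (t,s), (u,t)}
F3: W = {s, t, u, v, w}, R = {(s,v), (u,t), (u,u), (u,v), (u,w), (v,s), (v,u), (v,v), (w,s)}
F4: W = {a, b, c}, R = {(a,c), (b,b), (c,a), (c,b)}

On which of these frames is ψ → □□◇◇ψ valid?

Frame correspondent (Sahlqvist): ∀x ∀z (xR²z → ∃w (x = w ∧ zR²w)) — i.e. a generalized confluence (Geach) condition.
F1: satisfies the condition.
F2: fails — tR²u but no w with t=w and uR²w.
F3: fails — uR²t but no w* with u=w* and tR²w*.
F4: fails — aR²b but no w with a=w and bR²w.

F1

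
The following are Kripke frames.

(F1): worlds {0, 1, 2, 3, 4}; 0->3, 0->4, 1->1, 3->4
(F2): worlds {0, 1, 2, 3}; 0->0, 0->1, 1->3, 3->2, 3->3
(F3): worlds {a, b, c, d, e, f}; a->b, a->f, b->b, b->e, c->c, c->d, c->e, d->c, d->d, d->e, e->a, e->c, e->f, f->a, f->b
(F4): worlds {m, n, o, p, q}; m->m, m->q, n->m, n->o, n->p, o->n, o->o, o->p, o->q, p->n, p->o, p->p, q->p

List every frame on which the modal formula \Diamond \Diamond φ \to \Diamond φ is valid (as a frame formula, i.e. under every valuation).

(F1)

This is the axiom for transitivity; its first-order frame correspondent is \forall x \forall y \forall z (Rxy \wedge Ryz \to Rxz).
(F1): condition met.
(F2): fails — R01 and R13 but not R03.
(F3): fails — Rea and Rab but not Reb.
(F4): fails — Ron and Rnm but not Rom.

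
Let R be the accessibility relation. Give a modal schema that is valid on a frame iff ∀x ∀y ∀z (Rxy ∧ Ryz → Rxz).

A defining formula is □q → □□q (the 4 axiom).
Suppose □q→□□q is valid. Take Rxy, Ryz and set V(q)={w : Rxw}. Then □q at x, so □□q at x, so □q at y, so q at z, i.e. Rxz.

□q → □□q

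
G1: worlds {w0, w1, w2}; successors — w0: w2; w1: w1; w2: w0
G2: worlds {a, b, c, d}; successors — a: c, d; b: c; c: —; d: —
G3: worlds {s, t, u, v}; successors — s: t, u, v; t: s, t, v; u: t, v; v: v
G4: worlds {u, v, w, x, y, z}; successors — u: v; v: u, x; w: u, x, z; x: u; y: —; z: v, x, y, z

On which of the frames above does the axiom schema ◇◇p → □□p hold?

G1, G2

Frame correspondent (Sahlqvist): ∀x ∀y ∀z ((xR²y ∧ xR²z) → ∃w (y = w ∧ z = w)) — i.e. a generalized confluence (Geach) condition.
G1: satisfies the condition.
G2: satisfies the condition.
G3: fails — sR²s, sR²t but s ≠ t.
G4: fails — uR²u, uR²x but u ≠ x.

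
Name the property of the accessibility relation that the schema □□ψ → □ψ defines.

density

This is the C4 axiom.
Its frame correspondent is density — ∀x ∀y (Rxy → ∃z (Rxz ∧ Rzy)).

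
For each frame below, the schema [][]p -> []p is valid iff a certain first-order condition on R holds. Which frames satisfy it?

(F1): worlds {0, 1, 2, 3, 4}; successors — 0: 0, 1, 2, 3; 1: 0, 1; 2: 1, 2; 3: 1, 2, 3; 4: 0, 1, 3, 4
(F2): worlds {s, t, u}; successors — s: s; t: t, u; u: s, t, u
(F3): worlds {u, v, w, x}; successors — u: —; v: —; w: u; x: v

(F1), (F2)

The schema corresponds to density: forall x forall y (Rxy -> exists z (Rxz & Rzy)).
(F1): satisfies the condition.
(F2): satisfies the condition.
(F3): fails — Rwu but no z with Rwz and Rzu.
Valid on: (F1), (F2).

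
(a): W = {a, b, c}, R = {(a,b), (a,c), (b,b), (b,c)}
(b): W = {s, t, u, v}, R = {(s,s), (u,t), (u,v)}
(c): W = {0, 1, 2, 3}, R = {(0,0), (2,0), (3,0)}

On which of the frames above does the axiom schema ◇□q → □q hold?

(c)

Frame correspondent (Sahlqvist): ∀x ∀y ∀z (Rxy ∧ Rxz → Ryz) — i.e. the Euclidean property.
(a): fails — Rac and Rac but not Rcc.
(b): fails — Ruv and Ruv but not Rvv.
(c): condition met.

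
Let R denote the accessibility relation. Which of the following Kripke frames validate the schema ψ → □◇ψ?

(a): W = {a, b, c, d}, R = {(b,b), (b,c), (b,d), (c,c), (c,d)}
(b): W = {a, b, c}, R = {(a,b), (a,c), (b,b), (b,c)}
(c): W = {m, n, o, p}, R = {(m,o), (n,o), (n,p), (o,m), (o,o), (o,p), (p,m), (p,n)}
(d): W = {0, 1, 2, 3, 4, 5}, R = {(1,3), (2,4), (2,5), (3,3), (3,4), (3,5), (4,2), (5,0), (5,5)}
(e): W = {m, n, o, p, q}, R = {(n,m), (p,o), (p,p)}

The schema corresponds to symmetry: ∀x ∀y (Rxy → Ryx).
(a): fails — Rbc but not Rcb.
(b): fails — Rac but not Rca.
(c): fails — Rop but not Rpo.
(d): fails — R34 but not R43.
(e): fails — Rnm but not Rmn.

none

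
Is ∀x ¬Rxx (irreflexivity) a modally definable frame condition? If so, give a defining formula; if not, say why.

Not definable by any modal formula

If a class were modally definable it would be closed under surjective bounded morphisms (Goldblatt–Thomason).
The 4-cycle (worlds w0,w1,w2,w3 with w0→w1→w2→w3→w0) is irreflexive, and the map sending every world to a single reflexive point • is a surjective bounded morphism (forth: every edge maps to (•,•); back: every world has a successor). So any modal formula valid on the 4-cycle is also valid on the reflexive point, which is not irreflexive.
So the class is not modally definable.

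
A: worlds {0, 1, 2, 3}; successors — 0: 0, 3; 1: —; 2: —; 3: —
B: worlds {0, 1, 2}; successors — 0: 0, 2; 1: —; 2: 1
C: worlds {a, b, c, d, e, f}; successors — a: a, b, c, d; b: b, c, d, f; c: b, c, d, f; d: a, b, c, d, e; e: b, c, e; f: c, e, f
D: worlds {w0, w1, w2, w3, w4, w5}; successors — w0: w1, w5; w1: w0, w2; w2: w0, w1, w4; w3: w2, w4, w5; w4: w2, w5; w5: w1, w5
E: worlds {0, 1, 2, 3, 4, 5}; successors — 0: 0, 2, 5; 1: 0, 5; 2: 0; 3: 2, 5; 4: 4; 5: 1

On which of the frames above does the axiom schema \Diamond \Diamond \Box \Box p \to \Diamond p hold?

C, D

This is the axiom for a generalized confluence (Geach) condition; its first-order frame correspondent is \forall x \forall y (x R^2 y \to \exists w (y R^2 w \wedge xRw)).
A: fails — 0R²3 but no w with 3R²w and 0Rw.
B: fails — 0R²1 but no w with 1R²w and 0Rw.
C: satisfies the condition.
D: satisfies the condition.
E: fails — 5R²5 but no w with 5R²w and 5Rw.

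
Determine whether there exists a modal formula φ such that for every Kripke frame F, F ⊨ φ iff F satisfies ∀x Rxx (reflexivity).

This is a Sahlqvist condition; the T axiom □p → p defines it.
Suppose □p→p is valid. At any x set V(p)={w : Rxw}. Then □p holds at x, so p holds at x, i.e. Rxx.

Yes, by □p → p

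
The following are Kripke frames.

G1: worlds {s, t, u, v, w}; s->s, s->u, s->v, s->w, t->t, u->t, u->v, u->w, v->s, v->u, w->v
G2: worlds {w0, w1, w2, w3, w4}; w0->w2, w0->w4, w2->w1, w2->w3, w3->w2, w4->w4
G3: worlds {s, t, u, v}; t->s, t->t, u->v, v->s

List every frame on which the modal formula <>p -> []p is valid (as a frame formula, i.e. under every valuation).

none

This is the axiom for partial functionality; its first-order frame correspondent is forall x forall y forall z (Rxy & Rxz -> y = z).
G1: fails — s sees both s and u.
G2: fails — w0 sees both w2 and w4.
G3: fails — t sees both s and t.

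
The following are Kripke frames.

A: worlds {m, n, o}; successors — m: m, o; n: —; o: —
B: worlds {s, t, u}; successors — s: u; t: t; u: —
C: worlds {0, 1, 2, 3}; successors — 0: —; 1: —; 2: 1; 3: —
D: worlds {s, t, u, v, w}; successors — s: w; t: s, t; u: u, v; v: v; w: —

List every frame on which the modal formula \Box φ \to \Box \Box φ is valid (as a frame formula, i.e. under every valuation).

A, B, C

The schema corresponds to transitivity: \forall x \forall y \forall z (Rxy \wedge Ryz \to Rxz).
A: condition met.
B: condition met.
C: condition met.
D: fails — Rts and Rsw but not Rtw.
Valid on: A, B, C.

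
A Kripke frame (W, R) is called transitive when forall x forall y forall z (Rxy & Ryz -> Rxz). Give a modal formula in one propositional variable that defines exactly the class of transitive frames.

This is transitivity; the standard corresponding axiom is 4: □r → □□r.

□r → □□r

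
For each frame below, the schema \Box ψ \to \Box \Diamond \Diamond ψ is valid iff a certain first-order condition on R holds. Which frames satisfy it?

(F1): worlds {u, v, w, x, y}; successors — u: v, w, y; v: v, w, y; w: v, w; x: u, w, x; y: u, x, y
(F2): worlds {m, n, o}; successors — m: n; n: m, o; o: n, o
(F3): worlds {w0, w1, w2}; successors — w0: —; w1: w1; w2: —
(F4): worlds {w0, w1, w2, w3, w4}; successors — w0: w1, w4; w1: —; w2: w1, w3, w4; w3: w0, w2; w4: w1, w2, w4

This is the axiom for a generalized confluence (Geach) condition; its first-order frame correspondent is \forall x \forall z (xRz \to \exists w (xRw \wedge z R^2 w)).
(F1): condition met.
(F2): condition met.
(F3): condition met.
(F4): fails — w0Rw1 but no w with w0Rw and w1R²w.

(F1), (F2), (F3)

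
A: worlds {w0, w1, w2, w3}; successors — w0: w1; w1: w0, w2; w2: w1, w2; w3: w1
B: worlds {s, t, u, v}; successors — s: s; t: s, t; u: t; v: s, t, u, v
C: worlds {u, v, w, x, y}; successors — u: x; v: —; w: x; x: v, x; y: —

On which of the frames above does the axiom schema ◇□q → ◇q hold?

B

This is the axiom for a generalized confluence (Geach) condition; its first-order frame correspondent is ∀x ∀y (xRy → ∃w (yRw ∧ xRw)).
A: fails — w0Rw1 but no w with w1Rw and w0Rw.
B: holds.
C: fails — xRv but no t with vRt and xRt.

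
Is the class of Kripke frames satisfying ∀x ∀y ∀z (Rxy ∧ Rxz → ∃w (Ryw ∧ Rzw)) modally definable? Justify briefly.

Yes — defined by ◇□r → □◇r

Yes: it is convergence, defined by the .2 schema ◇□r → □◇r.
Suppose ◇□r→□◇r is valid. Take Rxy, Rxz and set V(r)={w : Ryw}. Then □r at y so ◇□r at x, so □◇r at x, so ◇r at z, giving w with Rzw and Ryw.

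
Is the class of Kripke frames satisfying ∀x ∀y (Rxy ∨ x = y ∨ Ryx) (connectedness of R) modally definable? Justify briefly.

If a class were modally definable it would be closed under disjoint unions (Goldblatt–Thomason).
Take 2 disjoint single-world reflexive frames: each is trivially connected, but their disjoint union has 2 worlds with no edge between distinct components, so it is not connected.
So the class is not modally definable.

Not definable by any modal formula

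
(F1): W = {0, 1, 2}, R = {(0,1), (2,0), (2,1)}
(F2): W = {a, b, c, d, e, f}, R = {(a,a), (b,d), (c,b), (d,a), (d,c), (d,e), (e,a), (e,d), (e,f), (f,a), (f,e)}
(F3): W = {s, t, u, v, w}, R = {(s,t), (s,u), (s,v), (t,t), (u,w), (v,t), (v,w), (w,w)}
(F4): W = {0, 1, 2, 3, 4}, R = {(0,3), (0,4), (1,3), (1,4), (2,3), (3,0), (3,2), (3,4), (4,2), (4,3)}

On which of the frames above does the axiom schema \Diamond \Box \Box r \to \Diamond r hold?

Frame correspondent (Sahlqvist): \forall x \forall y (xRy \to \exists w (y R^2 w \wedge xRw)) — i.e. a generalized confluence (Geach) condition.
(F1): fails — 0R1 but no w with 1R²w and 0Rw.
(F2): fails — cRb but no w with bR²w and cRw.
(F3): fails — sRu but no w* with uR²w* and sRw*.
(F4): holds.

(F4)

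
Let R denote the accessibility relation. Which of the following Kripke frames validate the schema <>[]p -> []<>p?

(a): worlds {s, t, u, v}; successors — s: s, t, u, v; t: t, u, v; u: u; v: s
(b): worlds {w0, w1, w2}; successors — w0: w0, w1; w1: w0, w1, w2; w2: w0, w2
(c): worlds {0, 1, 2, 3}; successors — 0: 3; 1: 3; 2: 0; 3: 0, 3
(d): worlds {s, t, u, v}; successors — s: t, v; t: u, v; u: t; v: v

(b), (c)

This is the axiom for convergence; its first-order frame correspondent is forall x forall y forall z (Rxy & Rxz -> exists w (Ryw & Rzw)).
(a): fails — Rsv and Rsu but v and u have no common successor.
(b): ✓.
(c): ✓.
(d): fails — Rtv and Rtu but v and u have no common successor.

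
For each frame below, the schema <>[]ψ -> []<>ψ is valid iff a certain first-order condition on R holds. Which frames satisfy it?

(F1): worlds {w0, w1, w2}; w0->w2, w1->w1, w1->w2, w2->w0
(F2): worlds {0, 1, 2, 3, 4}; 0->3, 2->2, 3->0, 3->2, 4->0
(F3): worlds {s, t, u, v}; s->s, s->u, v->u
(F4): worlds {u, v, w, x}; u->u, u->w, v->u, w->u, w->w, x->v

(F4)

The schema corresponds to convergence: forall x forall y forall z (Rxy & Rxz -> exists w (Ryw & Rzw)).
(F1): fails — Rw1w2 and Rw1w1 but w2 and w1 have no common successor.
(F2): fails — R32 and R30 but 2 and 0 have no common successor.
(F3): fails — Rsu and Rsu but u and u have no common successor.
(F4): holds.
Valid on: (F4).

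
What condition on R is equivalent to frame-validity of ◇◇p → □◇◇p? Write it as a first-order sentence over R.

This is a Sahlqvist (Geach-type) schema ◇^2□^0p → □^1◇^2p.
Minimal-valuation argument: fix x; take any y with xR^2y and any z with xR^1z. Set V(p) to the set of worlds R-reachable from y in exactly 0 steps. Then □^0p holds at y, so the antecedent holds at x; validity forces ◇^2p at z, giving a w with zR^2w and yR^0w.
First-order correspondent: ∀x ∀y ∀z ((xR²y ∧ xRz) → ∃w (y = w ∧ zR²w)).

∀x ∀y ∀z ((xR²y ∧ xRz) → ∃w (y = w ∧ zR²w))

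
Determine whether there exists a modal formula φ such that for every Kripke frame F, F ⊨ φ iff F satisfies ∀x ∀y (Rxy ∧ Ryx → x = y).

Modal frame validity is preserved under surjective bounded morphisms.
The 4-cycle (worlds w0,w1,w2,w3 with w0→w1→w2→w3→w0) is antisymmetric. Sending even-indexed worlds to s and odd-indexed worlds to t is a surjective bounded morphism onto the two-world frame with s↔t, which is not antisymmetric.
So the class is not modally definable.

No — not modally definable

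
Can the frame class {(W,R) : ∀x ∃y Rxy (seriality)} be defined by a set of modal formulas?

The condition is seriality. A defining modal formula is □r → ◇r.
Suppose □r→◇r is valid. At any x set V(r)=W. Then □r at x, so ◇r at x, so x has a successor.

Definable; □r → ◇r defines it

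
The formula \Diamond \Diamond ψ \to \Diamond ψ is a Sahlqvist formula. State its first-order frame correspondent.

Equivalently (dual form): □ψ → □□ψ.
Suppose □ψ→□□ψ is valid. Take Rxy, Ryz and set V(ψ)={w : Rxw}. Then □ψ at x, so □□ψ at x, so □ψ at y, so ψ at z, i.e. Rxz.
The converse is a direct semantic check.
Frame condition: \forall x \forall y \forall z (Rxy \wedge Ryz \to Rxz).

transitivity: \forall x \forall y \forall z (Rxy \wedge Ryz \to Rxz)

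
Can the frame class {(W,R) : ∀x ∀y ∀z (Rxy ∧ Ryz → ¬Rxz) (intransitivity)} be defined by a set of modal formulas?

Any modally definable frame class is closed under surjective bounded morphisms.
The 7-cycle (worlds s,t,u,v,w,x,y with s→t→u→v→w→x→y→s) is intransitive. Mapping every world to a single reflexive point • is a surjective bounded morphism; the reflexive point is not intransitive (R••∧R•• but R••).
So the class is not modally definable.

Not modally definable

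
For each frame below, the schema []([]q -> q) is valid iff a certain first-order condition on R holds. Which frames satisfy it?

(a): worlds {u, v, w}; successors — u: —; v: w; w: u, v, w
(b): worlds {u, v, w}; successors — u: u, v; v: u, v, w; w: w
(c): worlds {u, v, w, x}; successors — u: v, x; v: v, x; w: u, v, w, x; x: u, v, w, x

The schema corresponds to shift-reflexivity: forall x forall y (Rxy -> Ryy).
(a): fails — Rwu but not Ruu.
(b): ✓.
(c): fails — Rwu but not Ruu.
Valid on: (b).

(b)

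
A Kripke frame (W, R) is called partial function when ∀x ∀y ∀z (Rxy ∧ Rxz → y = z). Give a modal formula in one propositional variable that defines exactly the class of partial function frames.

◇s → □s

A defining formula is ◇s → □s (the CD axiom).
Suppose ◇s→□s is valid. Take Rxy, Rxz and set V(s)={y}. Then ◇s at x, so □s at x, so s at z, i.e. z=y.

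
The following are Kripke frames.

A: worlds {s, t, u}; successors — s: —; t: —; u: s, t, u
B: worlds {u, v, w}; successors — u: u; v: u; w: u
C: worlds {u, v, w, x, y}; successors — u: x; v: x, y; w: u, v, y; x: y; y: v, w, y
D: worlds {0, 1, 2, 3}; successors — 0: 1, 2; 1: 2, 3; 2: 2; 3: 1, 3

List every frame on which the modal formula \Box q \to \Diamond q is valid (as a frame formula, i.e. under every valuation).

B, C, D

The schema corresponds to seriality: \forall x \exists y Rxy.
A: fails — world s has no successor.
B: holds.
C: holds.
D: holds.
Valid on: B, C, D.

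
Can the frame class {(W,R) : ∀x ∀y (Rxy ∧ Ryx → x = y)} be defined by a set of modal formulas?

If a class were modally definable it would be closed under surjective bounded morphisms (Goldblatt–Thomason).
The 8-cycle (worlds s,t,u,v,w,x,y,z with s→t→u→v→w→x→y→z→s) is antisymmetric. Sending even-indexed worlds to s and odd-indexed worlds to t is a surjective bounded morphism onto the two-world frame with s↔t, which is not antisymmetric.
Hence antisymmetry is not modally definable.

No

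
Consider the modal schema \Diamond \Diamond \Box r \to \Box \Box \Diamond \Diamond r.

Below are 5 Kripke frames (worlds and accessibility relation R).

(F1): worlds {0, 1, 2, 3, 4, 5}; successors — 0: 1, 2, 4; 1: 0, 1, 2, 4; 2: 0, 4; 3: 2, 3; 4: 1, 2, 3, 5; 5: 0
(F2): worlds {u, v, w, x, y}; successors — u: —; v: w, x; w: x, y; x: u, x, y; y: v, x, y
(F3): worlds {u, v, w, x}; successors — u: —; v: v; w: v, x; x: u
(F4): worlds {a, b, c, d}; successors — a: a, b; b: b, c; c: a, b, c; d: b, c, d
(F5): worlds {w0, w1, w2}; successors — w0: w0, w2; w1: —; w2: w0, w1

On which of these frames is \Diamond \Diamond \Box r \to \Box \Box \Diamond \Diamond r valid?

(F4)

This is the axiom for a generalized confluence (Geach) condition; its first-order frame correspondent is \forall x \forall y \forall z ((x R^2 y \wedge x R^2 z) \to \exists w (yRw \wedge z R^2 w)).
(F1): fails — 0R²5, 0R²2 but no w with 5Rw and 2R²w.
(F2): fails — vR²u, vR²u but no t with uRt and uR²t.
(F3): fails — wR²u, wR²u but no t with uRt and uR²t.
(F4): condition met.
(F5): fails — w0R²w0, w0R²w1 but no w with w0Rw and w1R²w.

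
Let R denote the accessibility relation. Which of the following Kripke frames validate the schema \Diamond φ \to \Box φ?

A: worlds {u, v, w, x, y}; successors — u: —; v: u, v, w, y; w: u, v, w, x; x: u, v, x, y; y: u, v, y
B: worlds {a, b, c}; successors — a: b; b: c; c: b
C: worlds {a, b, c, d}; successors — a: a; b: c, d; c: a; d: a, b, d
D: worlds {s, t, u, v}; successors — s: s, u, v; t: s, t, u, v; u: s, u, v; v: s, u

B

The schema corresponds to partial functionality: \forall x \forall y \forall z (Rxy \wedge Rxz \to y = z).
A: fails — v sees both u and v.
B: ✓.
C: fails — b sees both c and d.
D: fails — s sees both s and u.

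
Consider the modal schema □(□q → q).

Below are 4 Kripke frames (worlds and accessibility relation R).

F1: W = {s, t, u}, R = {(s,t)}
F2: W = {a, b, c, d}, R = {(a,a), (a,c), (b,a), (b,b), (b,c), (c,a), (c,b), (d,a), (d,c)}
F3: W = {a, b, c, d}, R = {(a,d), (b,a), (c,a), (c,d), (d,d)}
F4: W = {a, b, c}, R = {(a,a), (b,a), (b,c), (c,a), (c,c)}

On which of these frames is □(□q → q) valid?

F4

Frame correspondent (Sahlqvist): ∀x ∀y (Rxy → Ryy) — i.e. shift-reflexivity.
F1: fails — Rst but not Rtt.
F2: fails — Rbc but not Rcc.
F3: fails — Rba but not Raa.
F4: condition met.
Valid on: F4.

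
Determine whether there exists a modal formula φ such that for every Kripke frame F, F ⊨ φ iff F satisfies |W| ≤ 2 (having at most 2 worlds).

If a class were modally definable it would be closed under disjoint unions (Goldblatt–Thomason).
Any modal formula valid on each of 3 disjoint one-world frames is valid on their disjoint union (validity is preserved under disjoint unions). Each one-world frame has |W|=1≤2, but the union has |W|=3.
So the class is not modally definable.

Not modally definable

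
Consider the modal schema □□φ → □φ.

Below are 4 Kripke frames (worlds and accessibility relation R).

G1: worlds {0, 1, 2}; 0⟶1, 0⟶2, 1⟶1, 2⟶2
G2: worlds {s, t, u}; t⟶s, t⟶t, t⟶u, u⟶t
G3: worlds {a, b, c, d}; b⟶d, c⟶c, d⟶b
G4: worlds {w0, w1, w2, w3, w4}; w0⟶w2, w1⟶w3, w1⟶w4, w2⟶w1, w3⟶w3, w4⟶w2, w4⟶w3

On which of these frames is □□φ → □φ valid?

G1, G2

This is the axiom for density; its first-order frame correspondent is ∀x ∀y (Rxy → ∃z (Rxz ∧ Rzy)).
G1: holds.
G2: holds.
G3: fails — Rdb but no z with Rdz and Rzb.
G4: fails — Rw4w2 but no z with Rw4z and Rzw2.
Valid on: G1, G2.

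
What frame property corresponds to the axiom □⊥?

□⊥ is valid iff no world has any successor (otherwise □⊥ fails at any world with one).
Conversely, on a frame with emptiness of R the schema holds at every world under every valuation.
Frame condition: ∀x ∀y ¬Rxy.

emptiness of R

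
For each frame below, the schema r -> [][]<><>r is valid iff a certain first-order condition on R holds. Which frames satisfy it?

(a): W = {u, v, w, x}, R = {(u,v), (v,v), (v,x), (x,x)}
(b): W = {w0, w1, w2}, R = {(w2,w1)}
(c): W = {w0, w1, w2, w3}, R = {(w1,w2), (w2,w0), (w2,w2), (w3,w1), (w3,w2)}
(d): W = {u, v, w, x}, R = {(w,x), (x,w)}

The schema corresponds to a generalized confluence (Geach) condition: forall x forall z (x R^2 z -> exists w (x = w & z R^2 w)).
(a): fails — uR²v but no t with u=t and vR²t.
(b): condition met.
(c): fails — w1R²w0 but no w with w1=w and w0R²w.
(d): condition met.
Valid on: (b), (d).

(b), (d)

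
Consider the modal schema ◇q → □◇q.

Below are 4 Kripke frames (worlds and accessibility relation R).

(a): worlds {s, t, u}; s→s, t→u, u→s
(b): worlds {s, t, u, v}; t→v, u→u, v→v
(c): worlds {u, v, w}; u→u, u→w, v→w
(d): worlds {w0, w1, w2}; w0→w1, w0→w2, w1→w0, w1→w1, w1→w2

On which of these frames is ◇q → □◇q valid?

(b)

This is the axiom for the Euclidean property; its first-order frame correspondent is ∀x ∀y ∀z (Rxy ∧ Rxz → Ryz).
(a): fails — Rtu and Rtu but not Ruu.
(b): satisfies the condition.
(c): fails — Ruw and Ruw but not Rww.
(d): fails — Rw0w2 and Rw0w1 but not Rw2w1.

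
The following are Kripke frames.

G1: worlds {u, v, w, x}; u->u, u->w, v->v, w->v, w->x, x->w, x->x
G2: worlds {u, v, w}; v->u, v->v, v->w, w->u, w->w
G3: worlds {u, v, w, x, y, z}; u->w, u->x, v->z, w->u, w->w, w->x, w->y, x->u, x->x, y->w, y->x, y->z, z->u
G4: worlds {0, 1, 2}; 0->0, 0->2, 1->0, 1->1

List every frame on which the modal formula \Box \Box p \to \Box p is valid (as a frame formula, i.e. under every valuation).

Frame correspondent (Sahlqvist): \forall x \forall y (Rxy \to \exists z (Rxz \wedge Rzy)) — i.e. density.
G1: condition met.
G2: condition met.
G3: fails — Rvz but no t with Rvt and Rtz.
G4: condition met.
Valid on: G1, G2, G4.

G1, G2, G4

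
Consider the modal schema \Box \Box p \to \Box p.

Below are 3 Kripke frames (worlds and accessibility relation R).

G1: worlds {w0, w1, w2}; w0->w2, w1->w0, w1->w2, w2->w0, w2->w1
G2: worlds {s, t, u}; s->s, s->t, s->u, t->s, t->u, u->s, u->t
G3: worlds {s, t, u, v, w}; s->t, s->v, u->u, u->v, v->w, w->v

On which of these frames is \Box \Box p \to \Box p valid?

G2

The schema corresponds to density: \forall x \forall y (Rxy \to \exists z (Rxz \wedge Rzy)).
G1: fails — Rw0w2 but no z with Rw0z and Rzw2.
G2: condition met.
G3: fails — Rvw but no z with Rvz and Rzw.
Valid on: G2.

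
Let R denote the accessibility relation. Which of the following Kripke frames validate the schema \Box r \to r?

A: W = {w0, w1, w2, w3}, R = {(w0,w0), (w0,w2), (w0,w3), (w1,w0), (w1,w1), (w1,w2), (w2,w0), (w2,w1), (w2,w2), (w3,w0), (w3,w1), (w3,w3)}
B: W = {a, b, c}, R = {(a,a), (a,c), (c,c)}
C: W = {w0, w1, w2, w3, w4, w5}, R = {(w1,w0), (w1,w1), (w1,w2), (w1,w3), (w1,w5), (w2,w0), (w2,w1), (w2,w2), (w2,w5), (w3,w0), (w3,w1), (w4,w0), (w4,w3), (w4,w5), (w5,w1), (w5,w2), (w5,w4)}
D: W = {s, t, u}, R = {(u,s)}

A

The schema corresponds to reflexivity: \forall x Rxx.
A: ✓.
B: fails — world b does not see itself.
C: fails — world w0 does not see itself.
D: fails — world s does not see itself.
Valid on: A.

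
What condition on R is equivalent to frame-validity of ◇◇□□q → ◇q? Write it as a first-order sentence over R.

∀x ∀y (xR²y → ∃w (yR²w ∧ xRw))

This is a Sahlqvist (Geach-type) schema ◇^2□^2q → □^0◇^1q.
Minimal-valuation argument: fix x; take any y with xR^2y and any z with xR^0z. Set V(q) to the set of worlds R-reachable from y in exactly 2 steps. Then □^2q holds at y, so the antecedent holds at x; validity forces ◇^1q at z, giving a w with zR^1w and yR^2w.
First-order correspondent: ∀x ∀y (xR²y → ∃w (yR²w ∧ xRw)).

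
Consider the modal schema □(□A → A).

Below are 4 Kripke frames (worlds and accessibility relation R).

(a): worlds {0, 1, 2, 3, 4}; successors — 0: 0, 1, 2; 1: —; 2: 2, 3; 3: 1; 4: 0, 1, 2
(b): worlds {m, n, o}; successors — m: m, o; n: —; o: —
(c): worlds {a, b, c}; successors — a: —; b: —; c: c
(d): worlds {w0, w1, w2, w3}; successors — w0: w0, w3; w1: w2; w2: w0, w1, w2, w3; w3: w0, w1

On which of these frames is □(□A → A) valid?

This is the axiom for shift-reflexivity; its first-order frame correspondent is ∀x ∀y (Rxy → Ryy).
(a): fails — R31 but not R11.
(b): fails — Rmo but not Roo.
(c): ✓.
(d): fails — Rw3w1 but not Rw1w1.

(c)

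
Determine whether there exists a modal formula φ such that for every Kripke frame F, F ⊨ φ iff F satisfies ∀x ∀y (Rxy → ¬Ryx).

If a class were modally definable it would be closed under surjective bounded morphisms (Goldblatt–Thomason).
The 5-cycle (worlds 0,1,2,3,4 with 0→1→2→3→4→0) is asymmetric. Mapping every world to a single reflexive point • is a surjective bounded morphism, and the reflexive point is not asymmetric (R•• but asymmetry requires ¬R••).
Hence asymmetry is not modally definable.

Not definable by any modal formula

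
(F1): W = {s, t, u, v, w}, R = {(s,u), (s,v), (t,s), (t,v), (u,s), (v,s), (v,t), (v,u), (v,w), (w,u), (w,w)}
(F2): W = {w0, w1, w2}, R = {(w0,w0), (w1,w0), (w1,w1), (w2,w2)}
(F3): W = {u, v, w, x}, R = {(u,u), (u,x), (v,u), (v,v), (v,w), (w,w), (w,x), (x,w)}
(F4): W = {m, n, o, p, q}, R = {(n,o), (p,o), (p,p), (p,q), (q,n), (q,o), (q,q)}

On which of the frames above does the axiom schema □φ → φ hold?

This is the axiom for reflexivity; its first-order frame correspondent is ∀x Rxx.
(F1): fails — world s does not see itself.
(F2): satisfies the condition.
(F3): fails — world x does not see itself.
(F4): fails — world m does not see itself.
Valid on: (F2).

(F2)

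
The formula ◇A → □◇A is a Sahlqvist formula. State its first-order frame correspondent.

the Euclidean property: ∀x ∀y ∀z (Rxy ∧ Rxz → Ryz)

This is the 5 axiom.
It corresponds to the Euclidean property: ∀x ∀y ∀z (Rxy ∧ Rxz → Ryz).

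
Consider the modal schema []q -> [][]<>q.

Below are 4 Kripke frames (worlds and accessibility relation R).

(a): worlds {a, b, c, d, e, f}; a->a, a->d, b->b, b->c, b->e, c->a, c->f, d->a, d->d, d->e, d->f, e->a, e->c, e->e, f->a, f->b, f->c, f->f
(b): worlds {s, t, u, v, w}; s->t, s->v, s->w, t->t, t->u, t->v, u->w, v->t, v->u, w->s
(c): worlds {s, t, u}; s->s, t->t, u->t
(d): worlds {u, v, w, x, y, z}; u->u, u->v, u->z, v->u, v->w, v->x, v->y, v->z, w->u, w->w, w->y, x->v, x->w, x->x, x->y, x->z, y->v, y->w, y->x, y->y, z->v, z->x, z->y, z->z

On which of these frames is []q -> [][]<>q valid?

This is the axiom for a generalized confluence (Geach) condition; its first-order frame correspondent is forall x forall z (x R^2 z -> exists w (xRw & zRw)).
(a): fails — bR²a but no w with bRw and aRw.
(b): fails — tR²u but no w* with tRw* and uRw*.
(c): holds.
(d): holds.

(c), (d)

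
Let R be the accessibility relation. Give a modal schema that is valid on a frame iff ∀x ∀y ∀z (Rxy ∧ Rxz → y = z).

The condition is partial functionality. The CD schema ◇q → □q defines it.

◇q → □q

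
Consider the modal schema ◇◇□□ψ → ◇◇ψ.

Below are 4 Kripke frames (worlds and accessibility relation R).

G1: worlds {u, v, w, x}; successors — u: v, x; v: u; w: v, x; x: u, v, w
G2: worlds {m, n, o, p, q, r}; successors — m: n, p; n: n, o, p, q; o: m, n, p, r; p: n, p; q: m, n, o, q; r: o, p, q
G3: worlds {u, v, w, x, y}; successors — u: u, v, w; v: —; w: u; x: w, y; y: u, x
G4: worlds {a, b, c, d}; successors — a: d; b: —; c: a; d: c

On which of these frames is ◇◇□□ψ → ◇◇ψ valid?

G1, G2

Frame correspondent (Sahlqvist): ∀x ∀y (xR²y → ∃w (yR²w ∧ xR²w)) — i.e. a generalized confluence (Geach) condition.
G1: satisfies the condition.
G2: satisfies the condition.
G3: fails — uR²v but no t with vR²t and uR²t.
G4: fails — aR²c but no w with cR²w and aR²w.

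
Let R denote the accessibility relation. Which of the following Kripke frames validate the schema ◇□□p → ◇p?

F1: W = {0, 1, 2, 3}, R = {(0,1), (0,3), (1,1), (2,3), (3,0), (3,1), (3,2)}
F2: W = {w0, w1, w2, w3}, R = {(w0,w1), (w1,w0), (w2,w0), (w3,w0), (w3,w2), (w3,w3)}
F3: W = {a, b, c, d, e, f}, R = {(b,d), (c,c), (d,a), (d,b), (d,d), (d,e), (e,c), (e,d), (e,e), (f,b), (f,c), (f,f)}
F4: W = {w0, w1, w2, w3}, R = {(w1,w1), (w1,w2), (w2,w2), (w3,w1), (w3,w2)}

F1, F4

The schema corresponds to a generalized confluence (Geach) condition: ∀x ∀y (xRy → ∃w (yR²w ∧ xRw)).
F1: holds.
F2: fails — w3Rw2 but no w with w2R²w and w3Rw.
F3: fails — dRa but no w with aR²w and dRw.
F4: holds.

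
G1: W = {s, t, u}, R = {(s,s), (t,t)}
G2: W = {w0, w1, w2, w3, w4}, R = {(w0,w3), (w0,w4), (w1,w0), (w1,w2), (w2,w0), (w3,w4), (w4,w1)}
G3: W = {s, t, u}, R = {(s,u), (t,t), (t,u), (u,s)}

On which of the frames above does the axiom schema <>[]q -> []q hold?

G1

The schema corresponds to the Euclidean property: forall x forall y forall z (Rxy & Rxz -> Ryz).
G1: holds.
G2: fails — Rw0w4 and Rw0w4 but not Rw4w4.
G3: fails — Rsu and Rsu but not Ruu.
Valid on: G1.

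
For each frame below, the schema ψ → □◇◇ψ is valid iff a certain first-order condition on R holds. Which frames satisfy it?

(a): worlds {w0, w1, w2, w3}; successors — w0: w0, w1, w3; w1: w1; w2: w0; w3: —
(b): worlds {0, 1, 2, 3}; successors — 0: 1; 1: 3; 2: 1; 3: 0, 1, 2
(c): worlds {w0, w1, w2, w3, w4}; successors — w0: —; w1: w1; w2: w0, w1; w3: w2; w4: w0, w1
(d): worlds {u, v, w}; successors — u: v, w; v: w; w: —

The schema corresponds to a generalized confluence (Geach) condition: ∀x ∀z (xRz → ∃w (x = w ∧ zR²w)).
(a): fails — w0Rw1 but no w with w0=w and w1R²w.
(b): fails — 3R1 but no w with 3=w and 1R²w.
(c): fails — w2Rw0 but no w with w2=w and w0R²w.
(d): fails — uRv but no t with u=t and vR²t.
Valid on no frame.

none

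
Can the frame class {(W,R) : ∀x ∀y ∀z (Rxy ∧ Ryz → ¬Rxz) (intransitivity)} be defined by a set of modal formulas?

Not modally definable

If a class were modally definable it would be closed under surjective bounded morphisms (Goldblatt–Thomason).
The 7-cycle (worlds s,t,u,v,w,x,y with s→t→u→v→w→x→y→s) is intransitive. Mapping every world to a single reflexive point • is a surjective bounded morphism; the reflexive point is not intransitive (R••∧R•• but R••).
So no modal formula (or set of formulas) defines exactly the intransitive frames.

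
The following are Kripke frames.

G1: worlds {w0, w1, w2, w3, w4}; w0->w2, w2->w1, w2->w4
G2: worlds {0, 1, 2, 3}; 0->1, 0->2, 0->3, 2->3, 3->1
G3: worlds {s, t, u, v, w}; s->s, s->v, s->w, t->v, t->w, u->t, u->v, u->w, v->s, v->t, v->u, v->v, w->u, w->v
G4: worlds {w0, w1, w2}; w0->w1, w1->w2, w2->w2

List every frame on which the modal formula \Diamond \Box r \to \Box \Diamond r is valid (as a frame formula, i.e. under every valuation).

The schema corresponds to convergence: \forall x \forall y \forall z (Rxy \wedge Rxz \to \exists w (Ryw \wedge Rzw)).
G1: fails — Rw2w4 and Rw2w4 but w4 and w4 have no common successor.
G2: fails — R02 and R01 but 2 and 1 have no common successor.
G3: satisfies the condition.
G4: satisfies the condition.

G3, G4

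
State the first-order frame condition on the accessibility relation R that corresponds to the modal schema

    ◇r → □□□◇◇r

∀x ∀y ∀z ((xRy ∧ xR³z) → ∃w (y = w ∧ zR²w))

This is a Sahlqvist (Geach-type) schema ◇^1□^0r → □^3◇^2r.
First-order correspondent: ∀x ∀y ∀z ((xRy ∧ xR³z) → ∃w (y = w ∧ zR²w)).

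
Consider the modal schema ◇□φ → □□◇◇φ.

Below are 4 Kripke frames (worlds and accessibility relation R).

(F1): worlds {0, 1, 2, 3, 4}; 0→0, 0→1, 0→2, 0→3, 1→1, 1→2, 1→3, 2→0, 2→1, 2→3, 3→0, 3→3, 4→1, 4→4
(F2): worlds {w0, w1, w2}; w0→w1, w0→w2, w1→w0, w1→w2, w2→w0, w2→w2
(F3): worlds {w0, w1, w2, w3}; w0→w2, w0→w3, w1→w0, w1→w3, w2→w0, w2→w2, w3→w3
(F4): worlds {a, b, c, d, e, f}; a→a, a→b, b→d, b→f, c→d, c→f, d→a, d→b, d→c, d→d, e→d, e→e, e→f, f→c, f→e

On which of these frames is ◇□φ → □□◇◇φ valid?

(F1), (F2)

Frame correspondent (Sahlqvist): ∀x ∀y ∀z ((xRy ∧ xR²z) → ∃w (yRw ∧ zR²w)) — i.e. a generalized confluence (Geach) condition.
(F1): satisfies the condition.
(F2): satisfies the condition.
(F3): fails — w0Rw2, w0R²w3 but no w with w2Rw and w3R²w.
(F4): fails — aRa, aR²f but no w with aRw and fR²w.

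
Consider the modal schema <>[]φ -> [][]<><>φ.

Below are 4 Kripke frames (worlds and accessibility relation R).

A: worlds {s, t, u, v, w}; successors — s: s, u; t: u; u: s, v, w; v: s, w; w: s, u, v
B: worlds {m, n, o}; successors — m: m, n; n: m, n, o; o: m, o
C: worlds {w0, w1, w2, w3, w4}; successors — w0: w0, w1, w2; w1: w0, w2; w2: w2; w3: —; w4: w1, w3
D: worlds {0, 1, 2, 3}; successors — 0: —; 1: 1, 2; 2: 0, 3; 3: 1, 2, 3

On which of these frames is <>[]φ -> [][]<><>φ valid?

A, B

This is the axiom for a generalized confluence (Geach) condition; its first-order frame correspondent is forall x forall y forall z ((xRy & x R^2 z) -> exists w (yRw & z R^2 w)).
A: satisfies the condition.
B: satisfies the condition.
C: fails — w4Rw3, w4R²w0 but no w with w3Rw and w0R²w.
D: fails — 1R1, 1R²0 but no w with 1Rw and 0R²w.
Valid on: A, B.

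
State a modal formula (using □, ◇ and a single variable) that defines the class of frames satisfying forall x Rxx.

□s → s

This is reflexivity; the standard corresponding axiom is T: □s → s.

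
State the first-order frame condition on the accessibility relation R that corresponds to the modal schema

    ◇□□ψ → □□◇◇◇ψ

∀x ∀y ∀z ((xRy ∧ xR²z) → ∃w (yR²w ∧ zR³w))

This is a Sahlqvist (Geach-type) schema ◇^1□^2ψ → □^2◇^3ψ.
Minimal-valuation argument: fix x; take any y with xR^1y and any z with xR^2z. Set V(ψ) to the set of worlds R-reachable from y in exactly 2 steps. Then □^2ψ holds at y, so the antecedent holds at x; validity forces ◇^3ψ at z, giving a w with zR^3w and yR^2w.
First-order correspondent: ∀x ∀y ∀z ((xRy ∧ xR²z) → ∃w (yR²w ∧ zR³w)).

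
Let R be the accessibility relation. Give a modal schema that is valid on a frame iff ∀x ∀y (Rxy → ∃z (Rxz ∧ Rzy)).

This is density; the standard corresponding axiom is C4: □□r → □r.
Suppose □□r→□r is valid. Take Rxy and set V(r)={w : xR²w}. Then □□r at x, so □r at x, so r at y, i.e. ∃z(Rxz∧Rzy).

□□r → □r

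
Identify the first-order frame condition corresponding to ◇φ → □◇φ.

the Euclidean property: ∀x ∀y ∀z (Rxy ∧ Rxz → Ryz)

Suppose ◇φ→□◇φ is valid. Take Rxy, Rxz and set V(φ)={y}. Then ◇φ at x, so □◇φ at x, so ◇φ at z, so some w with Rzw has φ; w=y, i.e. Rzy. By symmetry of the argument, Ryz.
Conversely, on a frame with the Euclidean property the schema holds at every world under every valuation.
Frame condition: ∀x ∀y ∀z (Rxy ∧ Rxz → Ryz).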